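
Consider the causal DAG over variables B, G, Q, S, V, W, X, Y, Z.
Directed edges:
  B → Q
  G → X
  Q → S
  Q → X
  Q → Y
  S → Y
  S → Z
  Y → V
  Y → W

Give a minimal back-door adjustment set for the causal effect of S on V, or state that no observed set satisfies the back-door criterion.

S→V: minimal back-door set {Q}.

desc(S)\{S}={V,W,Y,Z}; candidates ⊆ {B,G,Q,X}.
size 0: {}; under {} S still reaches {B,Q,V,W,X,Y} ∋ V.
{Q}: S⊥V given {Q} in G with S→· removed — back-door holds.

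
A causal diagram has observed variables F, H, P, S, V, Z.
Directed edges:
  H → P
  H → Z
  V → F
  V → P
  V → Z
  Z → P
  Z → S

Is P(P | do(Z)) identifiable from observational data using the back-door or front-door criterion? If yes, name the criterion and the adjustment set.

desc(Z)\{Z}={P,S}; candidates ⊆ {F,H,V}.
size 0: {}; under {} Z still reaches {F,H,P,V} ∋ P.
size 1: {F}, {H}, {V}; under {F} Z still reaches {H,P,V} ∋ P.
{H,V}: Z⊥P given {H,V} in G with Z→· removed — back-door holds.
P(P|do(Z)) = Σ_{H,V} P(P|Z,H,V)·P(H,V).

P(P|do(Z)): backdoor, adjust for {H, V}.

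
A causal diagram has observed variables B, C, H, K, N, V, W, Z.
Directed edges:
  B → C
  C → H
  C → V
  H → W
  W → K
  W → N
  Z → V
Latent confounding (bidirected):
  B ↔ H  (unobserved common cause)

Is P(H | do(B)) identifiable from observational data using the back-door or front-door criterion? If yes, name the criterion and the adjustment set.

P(H|do(B)): frontdoor, adjust for {C}.

desc(B)\{B}={C,H,K,N,V,W}; candidates ⊆ {Z}.
B↔H: latent back-door arc(s) into B.
size 0: {}; under {} B still reaches {H,K,N,W} ∋ H.
size 1: {Z}; under {Z} B still reaches {H,K,N,W} ∋ H.
B↔H cannot be blocked by any observed set — no back-door set.
{C}: (i) intercepts every directed B→H path; (ii) no back-door B→{C}; (iii) {B} blocks every back-door {C}→H. Front-door holds.
P(H|do(B)) = Σ_{C} P(C|B) Σ_{B'} P(H|C,B')P(B').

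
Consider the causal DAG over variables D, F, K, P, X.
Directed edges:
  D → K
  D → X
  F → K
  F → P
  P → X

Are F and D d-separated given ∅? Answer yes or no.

Bayes-Ball from F | ∅ reaches {K,P,X}.
D ∉ reach(F|∅) ⇒ F ⊥ D | ∅.

Yes — F ⊥ D | ∅.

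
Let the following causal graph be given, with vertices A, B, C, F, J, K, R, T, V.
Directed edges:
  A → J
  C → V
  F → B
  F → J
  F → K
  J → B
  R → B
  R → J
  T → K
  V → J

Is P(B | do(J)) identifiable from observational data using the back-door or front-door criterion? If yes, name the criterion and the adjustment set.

P(B|do(J)): backdoor, adjust for {F, R}.

desc(J)\{J}={B}; candidates ⊆ {A,C,F,K,R,T,V}.
size 0: {}; under {} J still reaches {A,B,C,F,K,R,V} ∋ B.
size 1: {A}, {C}, {F} …(+4); under {A} J still reaches {B,C,F,K,R,V} ∋ B.
{F,R}: J⊥B given {F,R} in G with J→· removed — back-door holds.
P(B|do(J)) = Σ_{F,R} P(B|J,F,R)·P(F,R).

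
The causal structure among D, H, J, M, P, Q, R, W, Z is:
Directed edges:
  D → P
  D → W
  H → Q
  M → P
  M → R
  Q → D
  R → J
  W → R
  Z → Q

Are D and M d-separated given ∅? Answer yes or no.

Yes — D ⊥ M | ∅.

Bayes-Ball from D | ∅ reaches {H,J,P,Q,R,W,Z}.
M ∉ reach(D|∅) ⇒ D ⊥ M | ∅.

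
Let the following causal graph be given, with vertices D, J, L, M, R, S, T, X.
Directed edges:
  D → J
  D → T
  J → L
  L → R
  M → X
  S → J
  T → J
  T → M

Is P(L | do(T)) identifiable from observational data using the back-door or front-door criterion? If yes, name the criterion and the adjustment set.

P(L|do(T)): backdoor, adjust for {D}.

desc(T)\{T}={J,L,M,R,X}; candidates ⊆ {D,S}.
size 0: {}; under {} T still reaches {D,J,L,R} ∋ L.
{D}: T⊥L given {D} in G with T→· removed — back-door holds.
P(L|do(T)) = Σ_{D} P(L|T,D)·P(D).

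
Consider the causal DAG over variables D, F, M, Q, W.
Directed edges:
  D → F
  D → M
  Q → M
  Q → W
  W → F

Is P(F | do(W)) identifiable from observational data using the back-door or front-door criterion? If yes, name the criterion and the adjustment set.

P(F|do(W)): backdoor, adjust for ∅.

desc(W)\{W}={F}; candidates ⊆ {D,M,Q}.
∅: W⊥F given ∅ in G with W→· removed — back-door holds.
P(F|do(W)) = P(F|W) — no adjustment needed.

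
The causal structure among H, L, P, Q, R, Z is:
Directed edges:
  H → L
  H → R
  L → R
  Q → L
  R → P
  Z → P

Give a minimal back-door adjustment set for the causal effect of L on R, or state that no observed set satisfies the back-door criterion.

desc(L)\{L}={P,R}; candidates ⊆ {H,Q,Z}.
size 0: {}; under {} L still reaches {H,P,Q,R} ∋ R.
{H}: L⊥R given {H} in G with L→· removed — back-door holds.

L→R: minimal back-door set {H}.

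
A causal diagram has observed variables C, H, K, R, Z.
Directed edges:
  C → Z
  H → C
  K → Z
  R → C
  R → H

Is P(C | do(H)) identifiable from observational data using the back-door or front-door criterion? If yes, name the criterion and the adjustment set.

desc(H)\{H}={C,Z}; candidates ⊆ {K,R}.
size 0: {}; under {} H still reaches {C,R,Z} ∋ C.
{R}: H⊥C given {R} in G with H→· removed — back-door holds.
P(C|do(H)) = Σ_{R} P(C|H,R)·P(R).

P(C|do(H)): backdoor, adjust for {R}.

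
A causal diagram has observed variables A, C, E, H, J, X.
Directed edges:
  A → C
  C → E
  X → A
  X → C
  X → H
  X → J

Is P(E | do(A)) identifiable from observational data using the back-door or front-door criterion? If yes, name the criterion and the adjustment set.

P(E|do(A)): backdoor, adjust for {X}.

desc(A)\{A}={C,E}; candidates ⊆ {H,J,X}.
size 0: {}; under {} A still reaches {C,E,H,J,X} ∋ E.
{X}: A⊥E given {X} in G with A→· removed — back-door holds.
P(E|do(A)) = Σ_{X} P(E|A,X)·P(X).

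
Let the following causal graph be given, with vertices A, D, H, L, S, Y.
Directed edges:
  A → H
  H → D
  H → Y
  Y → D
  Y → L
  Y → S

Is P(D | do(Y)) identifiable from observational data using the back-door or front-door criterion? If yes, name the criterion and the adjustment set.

desc(Y)\{Y}={D,L,S}; candidates ⊆ {A,H}.
size 0: {}; under {} Y still reaches {A,D,H} ∋ D.
{H}: Y⊥D given {H} in G with Y→· removed — back-door holds.
P(D|do(Y)) = Σ_{H} P(D|Y,H)·P(H).

P(D|do(Y)): backdoor, adjust for {H}.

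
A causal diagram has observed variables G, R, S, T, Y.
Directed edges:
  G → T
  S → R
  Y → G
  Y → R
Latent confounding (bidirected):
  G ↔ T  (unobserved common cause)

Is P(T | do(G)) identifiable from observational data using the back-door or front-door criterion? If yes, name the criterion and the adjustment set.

P(T|do(G)): not identifiable (no BD/FD set).

desc(G)\{G}={T}; candidates ⊆ {R,S,Y}.
G↔T: latent back-door arc(s) into G.
size 0: {}; under {} G still reaches {R,T,Y} ∋ T.
size 1: {R}, {S}, {Y}; under {R} G still reaches {S,T,Y} ∋ T.
size 2: {R,S}, {R,Y}, {S,Y}; under {R,S} G still reaches {T,Y} ∋ T.
G↔T cannot be blocked by any observed set — no back-door set.
No mediator lies on a directed G→…→T path.
Neither criterion identifies P(T|do(G)) in this graph.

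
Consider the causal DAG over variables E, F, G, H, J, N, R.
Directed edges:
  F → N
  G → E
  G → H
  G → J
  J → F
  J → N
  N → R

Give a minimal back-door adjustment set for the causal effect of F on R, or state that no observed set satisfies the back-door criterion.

F→R: minimal back-door set {J}.

desc(F)\{F}={N,R}; candidates ⊆ {E,G,H,J}.
size 0: {}; under {} F still reaches {E,G,H,J,N,R} ∋ R.
{J}: F⊥R given {J} in G with F→· removed — back-door holds.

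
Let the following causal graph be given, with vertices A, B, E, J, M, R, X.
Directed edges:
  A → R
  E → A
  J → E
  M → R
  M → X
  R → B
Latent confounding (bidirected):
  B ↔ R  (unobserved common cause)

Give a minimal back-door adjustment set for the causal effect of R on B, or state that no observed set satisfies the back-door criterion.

R→B: no observed back-door set.

desc(R)\{R}={B}; candidates ⊆ {A,E,J,M,X}.
R↔B: latent back-door arc(s) into R.
size 0: {}; under {} R still reaches {A,B,E,J,M,X} ∋ B.
size 1: {A}, {E}, {J} …(+2); under {A} R still reaches {B,M,X} ∋ B.
size 2: {A,E}, {A,J}, {A,M} …(+7); under {A,E} R still reaches {B,M,X} ∋ B.
R↔B cannot be blocked by any observed set — no back-door set.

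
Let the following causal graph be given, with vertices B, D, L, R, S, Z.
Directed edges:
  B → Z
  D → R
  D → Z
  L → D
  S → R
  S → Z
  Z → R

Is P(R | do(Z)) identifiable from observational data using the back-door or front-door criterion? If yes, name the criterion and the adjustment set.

P(R|do(Z)): backdoor, adjust for {D, S}.

desc(Z)\{Z}={R}; candidates ⊆ {B,D,L,S}.
size 0: {}; under {} Z still reaches {B,D,L,R,S} ∋ R.
size 1: {B}, {D}, {L} …(+1); under {B} Z still reaches {D,L,R,S} ∋ R.
{D,S}: Z⊥R given {D,S} in G with Z→· removed — back-door holds.
P(R|do(Z)) = Σ_{D,S} P(R|Z,D,S)·P(D,S).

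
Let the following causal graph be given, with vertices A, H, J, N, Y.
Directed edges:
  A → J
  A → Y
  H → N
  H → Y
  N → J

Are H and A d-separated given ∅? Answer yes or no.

Bayes-Ball from H | ∅ reaches {J,N,Y}.
A ∉ reach(H|∅) ⇒ H ⊥ A | ∅.

Yes — H ⊥ A | ∅.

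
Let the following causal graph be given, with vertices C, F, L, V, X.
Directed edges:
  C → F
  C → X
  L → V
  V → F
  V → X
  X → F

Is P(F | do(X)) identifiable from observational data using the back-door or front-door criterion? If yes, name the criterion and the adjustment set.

P(F|do(X)): backdoor, adjust for {C, V}.

desc(X)\{X}={F}; candidates ⊆ {C,L,V}.
size 0: {}; under {} X still reaches {C,F,L,V} ∋ F.
size 1: {C}, {L}, {V}; under {C} X still reaches {F,L,V} ∋ F.
{C,V}: X⊥F given {C,V} in G with X→· removed — back-door holds.
P(F|do(X)) = Σ_{C,V} P(F|X,C,V)·P(C,V).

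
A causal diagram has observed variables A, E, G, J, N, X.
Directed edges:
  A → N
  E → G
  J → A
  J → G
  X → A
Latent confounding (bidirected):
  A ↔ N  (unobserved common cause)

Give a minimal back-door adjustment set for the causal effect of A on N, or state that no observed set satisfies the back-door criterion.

A→N: no observed back-door set.

desc(A)\{A}={N}; candidates ⊆ {E,G,J,X}.
A↔N: latent back-door arc(s) into A.
size 0: {}; under {} A still reaches {G,J,N,X} ∋ N.
size 1: {E}, {G}, {J} …(+1); under {E} A still reaches {G,J,N,X} ∋ N.
size 2: {E,G}, {E,J}, {E,X} …(+3); under {E,G} A still reaches {J,N,X} ∋ N.
A↔N cannot be blocked by any observed set — no back-door set.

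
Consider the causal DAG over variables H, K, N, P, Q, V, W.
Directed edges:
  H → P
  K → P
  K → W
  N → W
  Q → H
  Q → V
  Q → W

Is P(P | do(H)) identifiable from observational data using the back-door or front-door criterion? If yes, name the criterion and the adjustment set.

P(P|do(H)): backdoor, adjust for ∅.

desc(H)\{H}={P}; candidates ⊆ {K,N,Q,V,W}.
∅: H⊥P given ∅ in G with H→· removed — back-door holds.
P(P|do(H)) = P(P|H) — no adjustment needed.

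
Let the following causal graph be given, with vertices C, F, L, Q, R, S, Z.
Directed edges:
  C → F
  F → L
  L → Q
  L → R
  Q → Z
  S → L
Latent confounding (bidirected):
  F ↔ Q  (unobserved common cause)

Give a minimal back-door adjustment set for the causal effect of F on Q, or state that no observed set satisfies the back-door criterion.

desc(F)\{F}={L,Q,R,Z}; candidates ⊆ {C,S}.
F↔Q: latent back-door arc(s) into F.
size 0: {}; under {} F still reaches {C,Q,Z} ∋ Q.
size 1: {C}, {S}; under {C} F still reaches {Q,Z} ∋ Q.
size 2: {C,S}; under {C,S} F still reaches {Q,Z} ∋ Q.
F↔Q cannot be blocked by any observed set — no back-door set.

F→Q: no observed back-door set.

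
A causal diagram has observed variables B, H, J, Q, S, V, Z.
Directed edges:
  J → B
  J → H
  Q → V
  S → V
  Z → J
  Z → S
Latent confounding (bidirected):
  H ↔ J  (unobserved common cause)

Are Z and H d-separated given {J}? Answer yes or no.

No — Z and H are d-connected given {J}.

Bayes-Ball from Z | {J} reaches {H,S,V}.
H ∈ reach(Z|{J}) ⇒ Z ⊥̸ H | {J}.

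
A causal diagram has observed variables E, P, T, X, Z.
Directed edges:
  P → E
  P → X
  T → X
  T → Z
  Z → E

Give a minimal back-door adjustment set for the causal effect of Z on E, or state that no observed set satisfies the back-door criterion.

Z→E: minimal back-door set ∅.

desc(Z)\{Z}={E}; candidates ⊆ {P,T,X}.
∅: Z⊥E given ∅ in G with Z→· removed — back-door holds.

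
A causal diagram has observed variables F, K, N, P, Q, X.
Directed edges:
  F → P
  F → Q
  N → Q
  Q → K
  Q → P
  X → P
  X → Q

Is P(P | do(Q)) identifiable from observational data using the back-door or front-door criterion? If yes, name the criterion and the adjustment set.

desc(Q)\{Q}={K,P}; candidates ⊆ {F,N,X}.
size 0: {}; under {} Q still reaches {F,N,P,X} ∋ P.
size 1: {F}, {N}, {X}; under {F} Q still reaches {N,P,X} ∋ P.
{F,X}: Q⊥P given {F,X} in G with Q→· removed — back-door holds.
P(P|do(Q)) = Σ_{F,X} P(P|Q,F,X)·P(F,X).

P(P|do(Q)): backdoor, adjust for {F, X}.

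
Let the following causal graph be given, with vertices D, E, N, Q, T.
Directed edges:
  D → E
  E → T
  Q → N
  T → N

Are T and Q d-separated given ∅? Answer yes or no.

Bayes-Ball from T | ∅ reaches {D,E,N}.
Q ∉ reach(T|∅) ⇒ T ⊥ Q | ∅.

Yes — T ⊥ Q | ∅.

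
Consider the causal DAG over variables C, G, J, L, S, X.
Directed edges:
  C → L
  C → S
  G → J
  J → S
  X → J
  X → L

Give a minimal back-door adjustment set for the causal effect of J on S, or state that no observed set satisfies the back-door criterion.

J→S: minimal back-door set ∅.

desc(J)\{J}={S}; candidates ⊆ {C,G,L,X}.
∅: J⊥S given ∅ in G with J→· removed — back-door holds.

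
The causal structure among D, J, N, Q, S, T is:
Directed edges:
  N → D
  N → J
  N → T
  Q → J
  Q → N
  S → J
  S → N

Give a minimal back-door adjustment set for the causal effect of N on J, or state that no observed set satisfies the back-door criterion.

desc(N)\{N}={D,J,T}; candidates ⊆ {Q,S}.
size 0: {}; under {} N still reaches {J,Q,S} ∋ J.
size 1: {Q}, {S}; under {Q} N still reaches {J,S} ∋ J.
{Q,S}: N⊥J given {Q,S} in G with N→· removed — back-door holds.

N→J: minimal back-door set {Q, S}.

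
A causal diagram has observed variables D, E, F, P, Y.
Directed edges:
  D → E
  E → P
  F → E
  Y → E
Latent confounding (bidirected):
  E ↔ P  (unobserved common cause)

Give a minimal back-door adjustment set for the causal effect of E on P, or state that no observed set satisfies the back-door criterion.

desc(E)\{E}={P}; candidates ⊆ {D,F,Y}.
E↔P: latent back-door arc(s) into E.
size 0: {}; under {} E still reaches {D,F,P,Y} ∋ P.
size 1: {D}, {F}, {Y}; under {D} E still reaches {F,P,Y} ∋ P.
size 2: {D,F}, {D,Y}, {F,Y}; under {D,F} E still reaches {P,Y} ∋ P.
E↔P cannot be blocked by any observed set — no back-door set.

E→P: no observed back-door set.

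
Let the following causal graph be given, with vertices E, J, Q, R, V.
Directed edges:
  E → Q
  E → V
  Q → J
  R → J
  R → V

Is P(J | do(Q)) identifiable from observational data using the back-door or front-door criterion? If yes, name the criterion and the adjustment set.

desc(Q)\{Q}={J}; candidates ⊆ {E,R,V}.
∅: Q⊥J given ∅ in G with Q→· removed — back-door holds.
P(J|do(Q)) = P(J|Q) — no adjustment needed.

P(J|do(Q)): backdoor, adjust for ∅.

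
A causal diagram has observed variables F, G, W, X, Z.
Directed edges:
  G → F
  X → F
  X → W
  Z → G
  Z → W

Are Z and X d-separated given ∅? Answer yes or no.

Yes — Z ⊥ X | ∅.

Bayes-Ball from Z | ∅ reaches {F,G,W}.
X ∉ reach(Z|∅) ⇒ Z ⊥ X | ∅.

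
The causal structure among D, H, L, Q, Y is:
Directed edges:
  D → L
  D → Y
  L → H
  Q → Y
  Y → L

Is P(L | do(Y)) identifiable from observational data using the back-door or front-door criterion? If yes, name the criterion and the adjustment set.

P(L|do(Y)): backdoor, adjust for {D}.

desc(Y)\{Y}={H,L}; candidates ⊆ {D,Q}.
size 0: {}; under {} Y still reaches {D,H,L,Q} ∋ L.
{D}: Y⊥L given {D} in G with Y→· removed — back-door holds.
P(L|do(Y)) = Σ_{D} P(L|Y,D)·P(D).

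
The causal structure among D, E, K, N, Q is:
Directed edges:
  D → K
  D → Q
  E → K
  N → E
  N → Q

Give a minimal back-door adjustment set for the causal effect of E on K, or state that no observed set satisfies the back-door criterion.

E→K: minimal back-door set ∅.

desc(E)\{E}={K}; candidates ⊆ {D,N,Q}.
∅: E⊥K given ∅ in G with E→· removed — back-door holds.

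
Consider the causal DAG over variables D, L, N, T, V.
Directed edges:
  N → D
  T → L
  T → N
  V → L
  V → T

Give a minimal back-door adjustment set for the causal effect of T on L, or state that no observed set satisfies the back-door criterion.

desc(T)\{T}={D,L,N}; candidates ⊆ {V}.
size 0: {}; under {} T still reaches {L,V} ∋ L.
{V}: T⊥L given {V} in G with T→· removed — back-door holds.

T→L: minimal back-door set {V}.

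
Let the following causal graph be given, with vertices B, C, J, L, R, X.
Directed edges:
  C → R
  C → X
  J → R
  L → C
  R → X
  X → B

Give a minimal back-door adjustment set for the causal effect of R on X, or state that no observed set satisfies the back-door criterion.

desc(R)\{R}={B,X}; candidates ⊆ {C,J,L}.
size 0: {}; under {} R still reaches {B,C,J,L,X} ∋ X.
{C}: R⊥X given {C} in G with R→· removed — back-door holds.

R→X: minimal back-door set {C}.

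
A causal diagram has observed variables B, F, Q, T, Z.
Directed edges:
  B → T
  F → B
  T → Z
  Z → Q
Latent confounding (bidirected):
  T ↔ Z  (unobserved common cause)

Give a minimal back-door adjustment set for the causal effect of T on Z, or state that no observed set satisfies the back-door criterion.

desc(T)\{T}={Q,Z}; candidates ⊆ {B,F}.
T↔Z: latent back-door arc(s) into T.
size 0: {}; under {} T still reaches {B,F,Q,Z} ∋ Z.
size 1: {B}, {F}; under {B} T still reaches {Q,Z} ∋ Z.
size 2: {B,F}; under {B,F} T still reaches {Q,Z} ∋ Z.
T↔Z cannot be blocked by any observed set — no back-door set.

T→Z: no observed back-door set.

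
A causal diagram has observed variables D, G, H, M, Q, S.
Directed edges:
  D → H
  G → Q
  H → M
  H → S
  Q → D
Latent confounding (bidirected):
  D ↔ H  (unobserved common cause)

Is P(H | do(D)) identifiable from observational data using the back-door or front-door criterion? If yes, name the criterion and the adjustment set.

desc(D)\{D}={H,M,S}; candidates ⊆ {G,Q}.
D↔H: latent back-door arc(s) into D.
size 0: {}; under {} D still reaches {G,H,M,Q,S} ∋ H.
size 1: {G}, {Q}; under {G} D still reaches {H,M,Q,S} ∋ H.
size 2: {G,Q}; under {G,Q} D still reaches {H,M,S} ∋ H.
D↔H cannot be blocked by any observed set — no back-door set.
No mediator lies on a directed D→…→H path.
Neither criterion identifies P(H|do(D)) in this graph.

P(H|do(D)): not identifiable (no BD/FD set).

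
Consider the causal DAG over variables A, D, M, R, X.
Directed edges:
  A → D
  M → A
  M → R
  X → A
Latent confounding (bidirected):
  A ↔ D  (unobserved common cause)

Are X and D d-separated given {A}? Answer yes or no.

No — X and D are d-connected given {A}.

Bayes-Ball from X | {A} reaches {D,M,R}.
D ∈ reach(X|{A}) ⇒ X ⊥̸ D | {A}.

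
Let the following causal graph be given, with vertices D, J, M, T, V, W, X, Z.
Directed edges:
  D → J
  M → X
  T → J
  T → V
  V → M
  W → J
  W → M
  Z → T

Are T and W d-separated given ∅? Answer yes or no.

Yes — T ⊥ W | ∅.

Bayes-Ball from T | ∅ reaches {J,M,V,X,Z}.
W ∉ reach(T|∅) ⇒ T ⊥ W | ∅.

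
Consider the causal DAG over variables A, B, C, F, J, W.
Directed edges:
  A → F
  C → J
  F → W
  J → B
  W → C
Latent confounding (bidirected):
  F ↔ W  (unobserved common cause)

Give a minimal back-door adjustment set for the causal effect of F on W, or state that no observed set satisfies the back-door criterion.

desc(F)\{F}={B,C,J,W}; candidates ⊆ {A}.
F↔W: latent back-door arc(s) into F.
size 0: {}; under {} F still reaches {A,B,C,J,W} ∋ W.
size 1: {A}; under {A} F still reaches {B,C,J,W} ∋ W.
F↔W cannot be blocked by any observed set — no back-door set.

F→W: no observed back-door set.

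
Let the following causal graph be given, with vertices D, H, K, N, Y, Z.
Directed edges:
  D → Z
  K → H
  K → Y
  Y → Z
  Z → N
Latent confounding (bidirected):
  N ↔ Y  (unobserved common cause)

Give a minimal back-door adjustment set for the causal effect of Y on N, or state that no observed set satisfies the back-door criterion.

Y→N: no observed back-door set.

desc(Y)\{Y}={N,Z}; candidates ⊆ {D,H,K}.
Y↔N: latent back-door arc(s) into Y.
size 0: {}; under {} Y still reaches {H,K,N} ∋ N.
size 1: {D}, {H}, {K}; under {D} Y still reaches {H,K,N} ∋ N.
size 2: {D,H}, {D,K}, {H,K}; under {D,H} Y still reaches {K,N} ∋ N.
Y↔N cannot be blocked by any observed set — no back-door set.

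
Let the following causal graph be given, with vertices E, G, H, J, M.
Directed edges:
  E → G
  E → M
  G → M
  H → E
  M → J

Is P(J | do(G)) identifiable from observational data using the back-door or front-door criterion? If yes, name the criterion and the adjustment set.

P(J|do(G)): backdoor, adjust for {E}.

desc(G)\{G}={J,M}; candidates ⊆ {E,H}.
size 0: {}; under {} G still reaches {E,H,J,M} ∋ J.
{E}: G⊥J given {E} in G with G→· removed — back-door holds.
P(J|do(G)) = Σ_{E} P(J|G,E)·P(E).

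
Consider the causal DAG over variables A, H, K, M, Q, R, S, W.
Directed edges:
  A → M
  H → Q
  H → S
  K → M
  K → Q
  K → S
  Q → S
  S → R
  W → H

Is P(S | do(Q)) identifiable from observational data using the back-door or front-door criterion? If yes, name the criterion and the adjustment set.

P(S|do(Q)): backdoor, adjust for {H, K}.

desc(Q)\{Q}={R,S}; candidates ⊆ {A,H,K,M,W}.
size 0: {}; under {} Q still reaches {H,K,M,R,S,W} ∋ S.
size 1: {A}, {H}, {K} …(+2); under {A} Q still reaches {H,K,M,R,S,W} ∋ S.
{H,K}: Q⊥S given {H,K} in G with Q→· removed — back-door holds.
P(S|do(Q)) = Σ_{H,K} P(S|Q,H,K)·P(H,K).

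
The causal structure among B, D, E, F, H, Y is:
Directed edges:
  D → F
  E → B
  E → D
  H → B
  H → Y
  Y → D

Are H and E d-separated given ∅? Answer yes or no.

Yes — H ⊥ E | ∅.

Bayes-Ball from H | ∅ reaches {B,D,F,Y}.
E ∉ reach(H|∅) ⇒ H ⊥ E | ∅.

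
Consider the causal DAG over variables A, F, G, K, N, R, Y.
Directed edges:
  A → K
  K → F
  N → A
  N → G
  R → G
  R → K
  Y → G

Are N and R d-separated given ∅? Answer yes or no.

Bayes-Ball from N | ∅ reaches {A,F,G,K}.
R ∉ reach(N|∅) ⇒ N ⊥ R | ∅.

Yes — N ⊥ R | ∅.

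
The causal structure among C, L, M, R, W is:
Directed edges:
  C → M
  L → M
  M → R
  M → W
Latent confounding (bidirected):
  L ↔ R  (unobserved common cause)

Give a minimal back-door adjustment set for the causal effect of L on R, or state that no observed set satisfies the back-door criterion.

L→R: no observed back-door set.

desc(L)\{L}={M,R,W}; candidates ⊆ {C}.
L↔R: latent back-door arc(s) into L.
size 0: {}; under {} L still reaches {R} ∋ R.
size 1: {C}; under {C} L still reaches {R} ∋ R.
L↔R cannot be blocked by any observed set — no back-door set.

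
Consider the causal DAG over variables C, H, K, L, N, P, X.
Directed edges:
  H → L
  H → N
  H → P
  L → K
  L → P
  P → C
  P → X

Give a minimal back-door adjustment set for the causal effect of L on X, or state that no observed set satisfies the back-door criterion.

desc(L)\{L}={C,K,P,X}; candidates ⊆ {H,N}.
size 0: {}; under {} L still reaches {C,H,N,P,X} ∋ X.
{H}: L⊥X given {H} in G with L→· removed — back-door holds.

L→X: minimal back-door set {H}.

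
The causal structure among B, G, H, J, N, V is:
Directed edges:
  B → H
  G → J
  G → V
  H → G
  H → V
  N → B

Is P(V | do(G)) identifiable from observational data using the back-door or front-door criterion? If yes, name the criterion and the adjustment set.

P(V|do(G)): backdoor, adjust for {H}.

desc(G)\{G}={J,V}; candidates ⊆ {B,H,N}.
size 0: {}; under {} G still reaches {B,H,N,V} ∋ V.
{H}: G⊥V given {H} in G with G→· removed — back-door holds.
P(V|do(G)) = Σ_{H} P(V|G,H)·P(H).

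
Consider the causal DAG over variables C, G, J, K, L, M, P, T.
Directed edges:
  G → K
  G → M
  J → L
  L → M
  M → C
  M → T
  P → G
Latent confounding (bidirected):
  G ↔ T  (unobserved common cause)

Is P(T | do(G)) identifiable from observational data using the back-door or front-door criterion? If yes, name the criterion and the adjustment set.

P(T|do(G)): frontdoor, adjust for {M}.

desc(G)\{G}={C,K,M,T}; candidates ⊆ {J,L,P}.
G↔T: latent back-door arc(s) into G.
size 0: {}; under {} G still reaches {P,T} ∋ T.
size 1: {J}, {L}, {P}; under {J} G still reaches {P,T} ∋ T.
size 2: {J,L}, {J,P}, {L,P}; under {J,L} G still reaches {P,T} ∋ T.
G↔T cannot be blocked by any observed set — no back-door set.
{M}: (i) intercepts every directed G→T path; (ii) no back-door G→{M}; (iii) {G} blocks every back-door {M}→T. Front-door holds.
P(T|do(G)) = Σ_{M} P(M|G) Σ_{G'} P(T|M,G')P(G').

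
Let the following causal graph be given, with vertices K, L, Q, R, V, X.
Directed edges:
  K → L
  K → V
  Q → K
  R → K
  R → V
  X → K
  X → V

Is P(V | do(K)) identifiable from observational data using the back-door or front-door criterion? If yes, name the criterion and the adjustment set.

P(V|do(K)): backdoor, adjust for {R, X}.

desc(K)\{K}={L,V}; candidates ⊆ {Q,R,X}.
size 0: {}; under {} K still reaches {Q,R,V,X} ∋ V.
size 1: {Q}, {R}, {X}; under {Q} K still reaches {R,V,X} ∋ V.
{R,X}: K⊥V given {R,X} in G with K→· removed — back-door holds.
P(V|do(K)) = Σ_{R,X} P(V|K,R,X)·P(R,X).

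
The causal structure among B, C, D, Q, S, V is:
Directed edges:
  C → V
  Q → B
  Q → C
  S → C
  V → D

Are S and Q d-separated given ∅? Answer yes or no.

Yes — S ⊥ Q | ∅.

Bayes-Ball from S | ∅ reaches {C,D,V}.
Q ∉ reach(S|∅) ⇒ S ⊥ Q | ∅.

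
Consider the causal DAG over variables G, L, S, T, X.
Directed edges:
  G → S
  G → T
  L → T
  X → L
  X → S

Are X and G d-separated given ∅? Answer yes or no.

Bayes-Ball from X | ∅ reaches {L,S,T}.
G ∉ reach(X|∅) ⇒ X ⊥ G | ∅.

Yes — X ⊥ G | ∅.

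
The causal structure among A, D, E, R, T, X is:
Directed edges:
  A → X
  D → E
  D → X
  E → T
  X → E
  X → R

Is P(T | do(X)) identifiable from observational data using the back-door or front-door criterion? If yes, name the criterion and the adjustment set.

desc(X)\{X}={E,R,T}; candidates ⊆ {A,D}.
size 0: {}; under {} X still reaches {A,D,E,T} ∋ T.
{D}: X⊥T given {D} in G with X→· removed — back-door holds.
P(T|do(X)) = Σ_{D} P(T|X,D)·P(D).

P(T|do(X)): backdoor, adjust for {D}.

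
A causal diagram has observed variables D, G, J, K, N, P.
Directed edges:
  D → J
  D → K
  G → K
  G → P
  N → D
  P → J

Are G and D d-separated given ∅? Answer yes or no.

Yes — G ⊥ D | ∅.

Bayes-Ball from G | ∅ reaches {J,K,P}.
D ∉ reach(G|∅) ⇒ G ⊥ D | ∅.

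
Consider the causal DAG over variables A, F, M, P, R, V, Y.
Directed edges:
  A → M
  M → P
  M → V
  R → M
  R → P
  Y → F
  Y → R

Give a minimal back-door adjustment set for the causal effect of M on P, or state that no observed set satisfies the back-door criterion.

M→P: minimal back-door set {R}.

desc(M)\{M}={P,V}; candidates ⊆ {A,F,R,Y}.
size 0: {}; under {} M still reaches {A,F,P,R,Y} ∋ P.
{R}: M⊥P given {R} in G with M→· removed — back-door holds.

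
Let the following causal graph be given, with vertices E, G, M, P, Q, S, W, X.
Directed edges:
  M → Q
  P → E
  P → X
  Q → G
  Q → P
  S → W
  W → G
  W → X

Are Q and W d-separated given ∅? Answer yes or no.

Yes — Q ⊥ W | ∅.

Bayes-Ball from Q | ∅ reaches {E,G,M,P,X}.
W ∉ reach(Q|∅) ⇒ Q ⊥ W | ∅.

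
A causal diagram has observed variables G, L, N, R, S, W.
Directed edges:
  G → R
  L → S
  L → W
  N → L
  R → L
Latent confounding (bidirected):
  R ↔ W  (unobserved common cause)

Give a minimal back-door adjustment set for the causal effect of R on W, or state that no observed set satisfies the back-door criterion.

R→W: no observed back-door set.

desc(R)\{R}={L,S,W}; candidates ⊆ {G,N}.
R↔W: latent back-door arc(s) into R.
size 0: {}; under {} R still reaches {G,W} ∋ W.
size 1: {G}, {N}; under {G} R still reaches {W} ∋ W.
size 2: {G,N}; under {G,N} R still reaches {W} ∋ W.
R↔W cannot be blocked by any observed set — no back-door set.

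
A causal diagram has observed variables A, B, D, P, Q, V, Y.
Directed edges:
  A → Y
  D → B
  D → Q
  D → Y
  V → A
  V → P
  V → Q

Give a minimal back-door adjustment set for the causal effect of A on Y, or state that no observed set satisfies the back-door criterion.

desc(A)\{A}={Y}; candidates ⊆ {B,D,P,Q,V}.
∅: A⊥Y given ∅ in G with A→· removed — back-door holds.

A→Y: minimal back-door set ∅.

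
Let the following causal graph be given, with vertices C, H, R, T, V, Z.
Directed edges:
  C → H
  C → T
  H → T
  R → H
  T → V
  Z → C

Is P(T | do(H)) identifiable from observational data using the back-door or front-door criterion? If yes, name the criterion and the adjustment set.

desc(H)\{H}={T,V}; candidates ⊆ {C,R,Z}.
size 0: {}; under {} H still reaches {C,R,T,V,Z} ∋ T.
{C}: H⊥T given {C} in G with H→· removed — back-door holds.
P(T|do(H)) = Σ_{C} P(T|H,C)·P(C).

P(T|do(H)): backdoor, adjust for {C}.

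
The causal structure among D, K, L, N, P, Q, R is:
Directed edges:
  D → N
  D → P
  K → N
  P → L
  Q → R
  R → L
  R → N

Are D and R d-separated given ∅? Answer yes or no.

Yes — D ⊥ R | ∅.

Bayes-Ball from D | ∅ reaches {L,N,P}.
R ∉ reach(D|∅) ⇒ D ⊥ R | ∅.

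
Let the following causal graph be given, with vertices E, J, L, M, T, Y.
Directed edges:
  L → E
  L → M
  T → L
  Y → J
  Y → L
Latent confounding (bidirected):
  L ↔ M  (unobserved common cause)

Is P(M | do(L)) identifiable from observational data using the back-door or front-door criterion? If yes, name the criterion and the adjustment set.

P(M|do(L)): not identifiable (no BD/FD set).

desc(L)\{L}={E,M}; candidates ⊆ {J,T,Y}.
L↔M: latent back-door arc(s) into L.
size 0: {}; under {} L still reaches {J,M,T,Y} ∋ M.
size 1: {J}, {T}, {Y}; under {J} L still reaches {M,T,Y} ∋ M.
size 2: {J,T}, {J,Y}, {T,Y}; under {J,T} L still reaches {M,Y} ∋ M.
L↔M cannot be blocked by any observed set — no back-door set.
No mediator lies on a directed L→…→M path.
Neither criterion identifies P(M|do(L)) in this graph.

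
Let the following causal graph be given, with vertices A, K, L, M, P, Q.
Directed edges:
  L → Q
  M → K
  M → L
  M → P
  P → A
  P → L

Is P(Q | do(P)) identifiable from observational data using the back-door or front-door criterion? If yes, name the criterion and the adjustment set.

P(Q|do(P)): backdoor, adjust for {M}.

desc(P)\{P}={A,L,Q}; candidates ⊆ {K,M}.
size 0: {}; under {} P still reaches {K,L,M,Q} ∋ Q.
{M}: P⊥Q given {M} in G with P→· removed — back-door holds.
P(Q|do(P)) = Σ_{M} P(Q|P,M)·P(M).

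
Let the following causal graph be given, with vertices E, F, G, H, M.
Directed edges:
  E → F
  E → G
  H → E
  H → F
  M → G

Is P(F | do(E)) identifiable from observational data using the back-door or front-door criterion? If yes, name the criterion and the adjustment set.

P(F|do(E)): backdoor, adjust for {H}.

desc(E)\{E}={F,G}; candidates ⊆ {H,M}.
size 0: {}; under {} E still reaches {F,H} ∋ F.
{H}: E⊥F given {H} in G with E→· removed — back-door holds.
P(F|do(E)) = Σ_{H} P(F|E,H)·P(H).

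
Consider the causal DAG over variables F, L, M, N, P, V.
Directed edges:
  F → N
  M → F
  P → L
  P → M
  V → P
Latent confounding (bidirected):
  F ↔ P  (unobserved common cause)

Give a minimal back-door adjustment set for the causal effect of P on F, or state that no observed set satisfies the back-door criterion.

desc(P)\{P}={F,L,M,N}; candidates ⊆ {V}.
P↔F: latent back-door arc(s) into P.
size 0: {}; under {} P still reaches {F,N,V} ∋ F.
size 1: {V}; under {V} P still reaches {F,N} ∋ F.
P↔F cannot be blocked by any observed set — no back-door set.

P→F: no observed back-door set.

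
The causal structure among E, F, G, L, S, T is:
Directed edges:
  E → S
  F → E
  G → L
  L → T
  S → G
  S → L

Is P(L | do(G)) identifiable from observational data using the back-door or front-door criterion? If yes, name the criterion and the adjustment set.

desc(G)\{G}={L,T}; candidates ⊆ {E,F,S}.
size 0: {}; under {} G still reaches {E,F,L,S,T} ∋ L.
{S}: G⊥L given {S} in G with G→· removed — back-door holds.
P(L|do(G)) = Σ_{S} P(L|G,S)·P(S).

P(L|do(G)): backdoor, adjust for {S}.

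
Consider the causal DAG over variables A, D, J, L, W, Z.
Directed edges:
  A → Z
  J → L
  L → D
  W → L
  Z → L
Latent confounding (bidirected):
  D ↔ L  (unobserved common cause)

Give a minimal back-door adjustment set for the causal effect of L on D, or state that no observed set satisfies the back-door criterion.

L→D: no observed back-door set.

desc(L)\{L}={D}; candidates ⊆ {A,J,W,Z}.
L↔D: latent back-door arc(s) into L.
size 0: {}; under {} L still reaches {A,D,J,W,Z} ∋ D.
size 1: {A}, {J}, {W} …(+1); under {A} L still reaches {D,J,W,Z} ∋ D.
size 2: {A,J}, {A,W}, {A,Z} …(+3); under {A,J} L still reaches {D,W,Z} ∋ D.
L↔D cannot be blocked by any observed set — no back-door set.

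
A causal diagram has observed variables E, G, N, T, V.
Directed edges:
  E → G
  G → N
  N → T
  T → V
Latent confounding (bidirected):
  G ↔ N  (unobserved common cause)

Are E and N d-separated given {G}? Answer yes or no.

No — E and N are d-connected given {G}.

Bayes-Ball from E | {G} reaches {N,T,V}.
N ∈ reach(E|{G}) ⇒ E ⊥̸ N | {G}.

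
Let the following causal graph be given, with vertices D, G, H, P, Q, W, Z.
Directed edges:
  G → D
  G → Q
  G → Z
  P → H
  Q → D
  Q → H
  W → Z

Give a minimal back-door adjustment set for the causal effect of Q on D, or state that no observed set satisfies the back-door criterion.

desc(Q)\{Q}={D,H}; candidates ⊆ {G,P,W,Z}.
size 0: {}; under {} Q still reaches {D,G,Z} ∋ D.
{G}: Q⊥D given {G} in G with Q→· removed — back-door holds.

Q→D: minimal back-door set {G}.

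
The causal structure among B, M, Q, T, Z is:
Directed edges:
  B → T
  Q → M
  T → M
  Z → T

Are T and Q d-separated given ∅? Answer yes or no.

Bayes-Ball from T | ∅ reaches {B,M,Z}.
Q ∉ reach(T|∅) ⇒ T ⊥ Q | ∅.

Yes — T ⊥ Q | ∅.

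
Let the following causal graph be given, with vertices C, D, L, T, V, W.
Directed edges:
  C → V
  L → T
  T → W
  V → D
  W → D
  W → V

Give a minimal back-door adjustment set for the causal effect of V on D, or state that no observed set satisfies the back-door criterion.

desc(V)\{V}={D}; candidates ⊆ {C,L,T,W}.
size 0: {}; under {} V still reaches {C,D,L,T,W} ∋ D.
{W}: V⊥D given {W} in G with V→· removed — back-door holds.

V→D: minimal back-door set {W}.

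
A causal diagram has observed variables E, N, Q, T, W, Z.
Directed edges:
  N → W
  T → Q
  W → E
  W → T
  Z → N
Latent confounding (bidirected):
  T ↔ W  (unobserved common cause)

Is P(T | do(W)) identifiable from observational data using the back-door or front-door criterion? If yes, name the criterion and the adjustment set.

desc(W)\{W}={E,Q,T}; candidates ⊆ {N,Z}.
W↔T: latent back-door arc(s) into W.
size 0: {}; under {} W still reaches {N,Q,T,Z} ∋ T.
size 1: {N}, {Z}; under {N} W still reaches {Q,T} ∋ T.
size 2: {N,Z}; under {N,Z} W still reaches {Q,T} ∋ T.
W↔T cannot be blocked by any observed set — no back-door set.
No mediator lies on a directed W→…→T path.
Neither criterion identifies P(T|do(W)) in this graph.

P(T|do(W)): not identifiable (no BD/FD set).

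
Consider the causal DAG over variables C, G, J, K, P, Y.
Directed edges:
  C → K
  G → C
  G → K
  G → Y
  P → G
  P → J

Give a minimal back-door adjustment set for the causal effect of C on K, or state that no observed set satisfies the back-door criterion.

C→K: minimal back-door set {G}.

desc(C)\{C}={K}; candidates ⊆ {G,J,P,Y}.
size 0: {}; under {} C still reaches {G,J,K,P,Y} ∋ K.
{G}: C⊥K given {G} in G with C→· removed — back-door holds.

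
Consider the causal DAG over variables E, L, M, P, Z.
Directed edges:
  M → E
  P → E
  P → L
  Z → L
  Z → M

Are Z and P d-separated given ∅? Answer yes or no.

Bayes-Ball from Z | ∅ reaches {E,L,M}.
P ∉ reach(Z|∅) ⇒ Z ⊥ P | ∅.

Yes — Z ⊥ P | ∅.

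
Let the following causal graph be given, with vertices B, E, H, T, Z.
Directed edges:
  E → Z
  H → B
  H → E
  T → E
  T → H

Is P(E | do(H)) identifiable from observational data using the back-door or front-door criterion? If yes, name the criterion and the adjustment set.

desc(H)\{H}={B,E,Z}; candidates ⊆ {T}.
size 0: {}; under {} H still reaches {E,T,Z} ∋ E.
{T}: H⊥E given {T} in G with H→· removed — back-door holds.
P(E|do(H)) = Σ_{T} P(E|H,T)·P(T).

P(E|do(H)): backdoor, adjust for {T}.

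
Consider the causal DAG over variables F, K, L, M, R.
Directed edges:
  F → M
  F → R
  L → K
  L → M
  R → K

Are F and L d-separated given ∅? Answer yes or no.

Yes — F ⊥ L | ∅.

Bayes-Ball from F | ∅ reaches {K,M,R}.
L ∉ reach(F|∅) ⇒ F ⊥ L | ∅.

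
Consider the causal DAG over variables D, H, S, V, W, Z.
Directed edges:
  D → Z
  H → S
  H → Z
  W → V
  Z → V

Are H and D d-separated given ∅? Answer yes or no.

Yes — H ⊥ D | ∅.

Bayes-Ball from H | ∅ reaches {S,V,Z}.
D ∉ reach(H|∅) ⇒ H ⊥ D | ∅.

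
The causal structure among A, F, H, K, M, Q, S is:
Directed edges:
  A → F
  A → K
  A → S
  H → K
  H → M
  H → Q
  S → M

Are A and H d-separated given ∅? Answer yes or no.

Bayes-Ball from A | ∅ reaches {F,K,M,S}.
H ∉ reach(A|∅) ⇒ A ⊥ H | ∅.

Yes — A ⊥ H | ∅.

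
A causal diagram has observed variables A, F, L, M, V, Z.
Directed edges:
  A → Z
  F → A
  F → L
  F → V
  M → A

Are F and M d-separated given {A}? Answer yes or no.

No — F and M are d-connected given {A}.

Bayes-Ball from F | {A} reaches {L,M,V}.
M ∈ reach(F|{A}) ⇒ F ⊥̸ M | {A}.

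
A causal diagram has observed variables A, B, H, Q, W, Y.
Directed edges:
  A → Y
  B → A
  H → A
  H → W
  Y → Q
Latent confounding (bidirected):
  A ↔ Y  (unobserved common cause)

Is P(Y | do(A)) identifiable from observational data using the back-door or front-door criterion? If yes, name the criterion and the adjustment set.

desc(A)\{A}={Q,Y}; candidates ⊆ {B,H,W}.
A↔Y: latent back-door arc(s) into A.
size 0: {}; under {} A still reaches {B,H,Q,W,Y} ∋ Y.
size 1: {B}, {H}, {W}; under {B} A still reaches {H,Q,W,Y} ∋ Y.
size 2: {B,H}, {B,W}, {H,W}; under {B,H} A still reaches {Q,Y} ∋ Y.
A↔Y cannot be blocked by any observed set — no back-door set.
No mediator lies on a directed A→…→Y path.
Neither criterion identifies P(Y|do(A)) in this graph.

P(Y|do(A)): not identifiable (no BD/FD set).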